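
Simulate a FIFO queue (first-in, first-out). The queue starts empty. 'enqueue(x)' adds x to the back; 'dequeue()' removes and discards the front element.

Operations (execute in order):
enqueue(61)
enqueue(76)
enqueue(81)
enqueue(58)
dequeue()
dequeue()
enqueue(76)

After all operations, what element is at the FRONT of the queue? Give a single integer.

Answer: 81

Derivation:
enqueue(61): queue = [61]
enqueue(76): queue = [61, 76]
enqueue(81): queue = [61, 76, 81]
enqueue(58): queue = [61, 76, 81, 58]
dequeue(): queue = [76, 81, 58]
dequeue(): queue = [81, 58]
enqueue(76): queue = [81, 58, 76]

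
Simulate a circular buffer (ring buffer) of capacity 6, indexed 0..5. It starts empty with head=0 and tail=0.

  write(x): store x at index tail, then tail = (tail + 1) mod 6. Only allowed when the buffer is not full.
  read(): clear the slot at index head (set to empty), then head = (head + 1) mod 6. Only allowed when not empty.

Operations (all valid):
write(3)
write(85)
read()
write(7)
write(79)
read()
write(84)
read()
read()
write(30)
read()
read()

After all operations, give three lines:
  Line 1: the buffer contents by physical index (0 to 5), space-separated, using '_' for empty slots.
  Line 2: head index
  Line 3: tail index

Answer: _ _ _ _ _ _
0
0

Derivation:
write(3): buf=[3 _ _ _ _ _], head=0, tail=1, size=1
write(85): buf=[3 85 _ _ _ _], head=0, tail=2, size=2
read(): buf=[_ 85 _ _ _ _], head=1, tail=2, size=1
write(7): buf=[_ 85 7 _ _ _], head=1, tail=3, size=2
write(79): buf=[_ 85 7 79 _ _], head=1, tail=4, size=3
read(): buf=[_ _ 7 79 _ _], head=2, tail=4, size=2
write(84): buf=[_ _ 7 79 84 _], head=2, tail=5, size=3
read(): buf=[_ _ _ 79 84 _], head=3, tail=5, size=2
read(): buf=[_ _ _ _ 84 _], head=4, tail=5, size=1
write(30): buf=[_ _ _ _ 84 30], head=4, tail=0, size=2
read(): buf=[_ _ _ _ _ 30], head=5, tail=0, size=1
read(): buf=[_ _ _ _ _ _], head=0, tail=0, size=0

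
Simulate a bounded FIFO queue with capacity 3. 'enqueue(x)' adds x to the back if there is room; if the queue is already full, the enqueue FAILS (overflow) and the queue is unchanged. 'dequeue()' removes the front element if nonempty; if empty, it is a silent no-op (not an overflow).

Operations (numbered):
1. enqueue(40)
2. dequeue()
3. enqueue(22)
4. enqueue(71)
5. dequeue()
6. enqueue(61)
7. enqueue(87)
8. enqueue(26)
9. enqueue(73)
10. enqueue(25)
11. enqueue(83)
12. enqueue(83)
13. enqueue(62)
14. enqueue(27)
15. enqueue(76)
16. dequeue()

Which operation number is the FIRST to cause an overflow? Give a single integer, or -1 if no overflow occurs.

1. enqueue(40): size=1
2. dequeue(): size=0
3. enqueue(22): size=1
4. enqueue(71): size=2
5. dequeue(): size=1
6. enqueue(61): size=2
7. enqueue(87): size=3
8. enqueue(26): size=3=cap → OVERFLOW (fail)
9. enqueue(73): size=3=cap → OVERFLOW (fail)
10. enqueue(25): size=3=cap → OVERFLOW (fail)
11. enqueue(83): size=3=cap → OVERFLOW (fail)
12. enqueue(83): size=3=cap → OVERFLOW (fail)
13. enqueue(62): size=3=cap → OVERFLOW (fail)
14. enqueue(27): size=3=cap → OVERFLOW (fail)
15. enqueue(76): size=3=cap → OVERFLOW (fail)
16. dequeue(): size=2

Answer: 8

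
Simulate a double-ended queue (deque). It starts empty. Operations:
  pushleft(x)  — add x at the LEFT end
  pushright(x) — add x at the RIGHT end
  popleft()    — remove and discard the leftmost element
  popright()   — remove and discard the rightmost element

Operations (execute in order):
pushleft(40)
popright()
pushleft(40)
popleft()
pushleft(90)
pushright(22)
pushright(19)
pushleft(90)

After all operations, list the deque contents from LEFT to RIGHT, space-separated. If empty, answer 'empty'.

pushleft(40): [40]
popright(): []
pushleft(40): [40]
popleft(): []
pushleft(90): [90]
pushright(22): [90, 22]
pushright(19): [90, 22, 19]
pushleft(90): [90, 90, 22, 19]

Answer: 90 90 22 19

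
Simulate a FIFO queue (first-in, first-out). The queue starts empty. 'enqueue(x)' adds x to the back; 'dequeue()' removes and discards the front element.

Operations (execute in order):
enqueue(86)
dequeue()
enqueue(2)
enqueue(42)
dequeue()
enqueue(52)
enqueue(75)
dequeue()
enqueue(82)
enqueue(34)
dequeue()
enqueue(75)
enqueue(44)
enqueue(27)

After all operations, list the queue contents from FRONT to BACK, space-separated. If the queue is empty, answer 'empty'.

enqueue(86): [86]
dequeue(): []
enqueue(2): [2]
enqueue(42): [2, 42]
dequeue(): [42]
enqueue(52): [42, 52]
enqueue(75): [42, 52, 75]
dequeue(): [52, 75]
enqueue(82): [52, 75, 82]
enqueue(34): [52, 75, 82, 34]
dequeue(): [75, 82, 34]
enqueue(75): [75, 82, 34, 75]
enqueue(44): [75, 82, 34, 75, 44]
enqueue(27): [75, 82, 34, 75, 44, 27]

Answer: 75 82 34 75 44 27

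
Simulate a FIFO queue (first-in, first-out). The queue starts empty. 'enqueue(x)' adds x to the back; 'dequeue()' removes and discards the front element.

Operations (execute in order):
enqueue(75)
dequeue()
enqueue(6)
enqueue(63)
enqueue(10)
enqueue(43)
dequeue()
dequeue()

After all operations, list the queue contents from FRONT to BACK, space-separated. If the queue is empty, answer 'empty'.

enqueue(75): [75]
dequeue(): []
enqueue(6): [6]
enqueue(63): [6, 63]
enqueue(10): [6, 63, 10]
enqueue(43): [6, 63, 10, 43]
dequeue(): [63, 10, 43]
dequeue(): [10, 43]

Answer: 10 43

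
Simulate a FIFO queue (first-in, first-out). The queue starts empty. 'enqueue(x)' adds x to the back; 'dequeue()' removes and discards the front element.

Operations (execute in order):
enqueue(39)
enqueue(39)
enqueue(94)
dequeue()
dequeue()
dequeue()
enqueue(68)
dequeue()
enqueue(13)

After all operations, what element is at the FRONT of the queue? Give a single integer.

Answer: 13

Derivation:
enqueue(39): queue = [39]
enqueue(39): queue = [39, 39]
enqueue(94): queue = [39, 39, 94]
dequeue(): queue = [39, 94]
dequeue(): queue = [94]
dequeue(): queue = []
enqueue(68): queue = [68]
dequeue(): queue = []
enqueue(13): queue = [13]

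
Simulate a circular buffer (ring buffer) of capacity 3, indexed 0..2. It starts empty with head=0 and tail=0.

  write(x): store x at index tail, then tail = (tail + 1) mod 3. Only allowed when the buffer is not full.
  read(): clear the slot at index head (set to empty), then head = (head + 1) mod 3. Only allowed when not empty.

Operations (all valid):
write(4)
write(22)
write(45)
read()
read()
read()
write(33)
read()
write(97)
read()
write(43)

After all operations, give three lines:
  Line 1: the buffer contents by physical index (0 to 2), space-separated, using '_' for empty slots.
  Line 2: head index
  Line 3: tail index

write(4): buf=[4 _ _], head=0, tail=1, size=1
write(22): buf=[4 22 _], head=0, tail=2, size=2
write(45): buf=[4 22 45], head=0, tail=0, size=3
read(): buf=[_ 22 45], head=1, tail=0, size=2
read(): buf=[_ _ 45], head=2, tail=0, size=1
read(): buf=[_ _ _], head=0, tail=0, size=0
write(33): buf=[33 _ _], head=0, tail=1, size=1
read(): buf=[_ _ _], head=1, tail=1, size=0
write(97): buf=[_ 97 _], head=1, tail=2, size=1
read(): buf=[_ _ _], head=2, tail=2, size=0
write(43): buf=[_ _ 43], head=2, tail=0, size=1

Answer: _ _ 43
2
0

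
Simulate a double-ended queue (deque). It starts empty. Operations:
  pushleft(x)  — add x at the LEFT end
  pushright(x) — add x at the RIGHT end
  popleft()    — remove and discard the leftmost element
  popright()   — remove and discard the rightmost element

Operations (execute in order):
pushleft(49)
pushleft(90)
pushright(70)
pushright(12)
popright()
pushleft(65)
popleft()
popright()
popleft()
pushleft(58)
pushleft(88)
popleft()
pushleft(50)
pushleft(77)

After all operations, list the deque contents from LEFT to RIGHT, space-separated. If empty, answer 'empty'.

Answer: 77 50 58 49

Derivation:
pushleft(49): [49]
pushleft(90): [90, 49]
pushright(70): [90, 49, 70]
pushright(12): [90, 49, 70, 12]
popright(): [90, 49, 70]
pushleft(65): [65, 90, 49, 70]
popleft(): [90, 49, 70]
popright(): [90, 49]
popleft(): [49]
pushleft(58): [58, 49]
pushleft(88): [88, 58, 49]
popleft(): [58, 49]
pushleft(50): [50, 58, 49]
pushleft(77): [77, 50, 58, 49]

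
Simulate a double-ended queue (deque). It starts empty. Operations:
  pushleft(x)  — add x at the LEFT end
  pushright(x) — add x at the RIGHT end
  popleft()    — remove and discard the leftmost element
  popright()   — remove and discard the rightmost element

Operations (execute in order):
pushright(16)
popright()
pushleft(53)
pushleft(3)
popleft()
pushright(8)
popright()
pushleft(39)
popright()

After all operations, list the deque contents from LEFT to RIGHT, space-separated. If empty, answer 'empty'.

pushright(16): [16]
popright(): []
pushleft(53): [53]
pushleft(3): [3, 53]
popleft(): [53]
pushright(8): [53, 8]
popright(): [53]
pushleft(39): [39, 53]
popright(): [39]

Answer: 39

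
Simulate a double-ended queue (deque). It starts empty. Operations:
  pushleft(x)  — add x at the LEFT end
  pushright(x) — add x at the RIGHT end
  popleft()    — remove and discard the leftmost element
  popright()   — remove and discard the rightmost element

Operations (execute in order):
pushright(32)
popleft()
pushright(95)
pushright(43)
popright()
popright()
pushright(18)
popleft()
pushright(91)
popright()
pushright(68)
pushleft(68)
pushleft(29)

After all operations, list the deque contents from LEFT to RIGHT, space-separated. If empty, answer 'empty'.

Answer: 29 68 68

Derivation:
pushright(32): [32]
popleft(): []
pushright(95): [95]
pushright(43): [95, 43]
popright(): [95]
popright(): []
pushright(18): [18]
popleft(): []
pushright(91): [91]
popright(): []
pushright(68): [68]
pushleft(68): [68, 68]
pushleft(29): [29, 68, 68]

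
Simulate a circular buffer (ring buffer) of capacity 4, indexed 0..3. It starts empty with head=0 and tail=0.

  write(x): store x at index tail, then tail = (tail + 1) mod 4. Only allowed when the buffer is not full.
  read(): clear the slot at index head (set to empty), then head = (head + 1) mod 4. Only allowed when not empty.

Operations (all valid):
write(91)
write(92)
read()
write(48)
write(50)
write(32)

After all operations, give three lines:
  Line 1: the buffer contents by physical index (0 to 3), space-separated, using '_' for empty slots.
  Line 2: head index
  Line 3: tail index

write(91): buf=[91 _ _ _], head=0, tail=1, size=1
write(92): buf=[91 92 _ _], head=0, tail=2, size=2
read(): buf=[_ 92 _ _], head=1, tail=2, size=1
write(48): buf=[_ 92 48 _], head=1, tail=3, size=2
write(50): buf=[_ 92 48 50], head=1, tail=0, size=3
write(32): buf=[32 92 48 50], head=1, tail=1, size=4

Answer: 32 92 48 50
1
1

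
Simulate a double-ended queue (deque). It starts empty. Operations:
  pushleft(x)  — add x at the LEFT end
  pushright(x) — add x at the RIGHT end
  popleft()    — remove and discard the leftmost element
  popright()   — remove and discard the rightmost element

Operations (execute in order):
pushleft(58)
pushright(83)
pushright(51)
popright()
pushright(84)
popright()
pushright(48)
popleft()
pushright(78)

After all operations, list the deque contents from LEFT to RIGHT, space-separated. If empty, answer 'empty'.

pushleft(58): [58]
pushright(83): [58, 83]
pushright(51): [58, 83, 51]
popright(): [58, 83]
pushright(84): [58, 83, 84]
popright(): [58, 83]
pushright(48): [58, 83, 48]
popleft(): [83, 48]
pushright(78): [83, 48, 78]

Answer: 83 48 78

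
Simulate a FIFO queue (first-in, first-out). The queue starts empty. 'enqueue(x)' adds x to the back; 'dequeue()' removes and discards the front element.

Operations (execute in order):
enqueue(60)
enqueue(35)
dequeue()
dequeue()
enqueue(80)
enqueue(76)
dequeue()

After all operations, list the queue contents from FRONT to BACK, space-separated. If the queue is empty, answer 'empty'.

Answer: 76

Derivation:
enqueue(60): [60]
enqueue(35): [60, 35]
dequeue(): [35]
dequeue(): []
enqueue(80): [80]
enqueue(76): [80, 76]
dequeue(): [76]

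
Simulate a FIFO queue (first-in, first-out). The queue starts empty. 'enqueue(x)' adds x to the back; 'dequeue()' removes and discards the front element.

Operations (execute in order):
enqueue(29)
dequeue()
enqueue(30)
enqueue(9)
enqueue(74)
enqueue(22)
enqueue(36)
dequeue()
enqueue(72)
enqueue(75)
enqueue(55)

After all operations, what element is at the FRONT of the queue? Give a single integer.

enqueue(29): queue = [29]
dequeue(): queue = []
enqueue(30): queue = [30]
enqueue(9): queue = [30, 9]
enqueue(74): queue = [30, 9, 74]
enqueue(22): queue = [30, 9, 74, 22]
enqueue(36): queue = [30, 9, 74, 22, 36]
dequeue(): queue = [9, 74, 22, 36]
enqueue(72): queue = [9, 74, 22, 36, 72]
enqueue(75): queue = [9, 74, 22, 36, 72, 75]
enqueue(55): queue = [9, 74, 22, 36, 72, 75, 55]

Answer: 9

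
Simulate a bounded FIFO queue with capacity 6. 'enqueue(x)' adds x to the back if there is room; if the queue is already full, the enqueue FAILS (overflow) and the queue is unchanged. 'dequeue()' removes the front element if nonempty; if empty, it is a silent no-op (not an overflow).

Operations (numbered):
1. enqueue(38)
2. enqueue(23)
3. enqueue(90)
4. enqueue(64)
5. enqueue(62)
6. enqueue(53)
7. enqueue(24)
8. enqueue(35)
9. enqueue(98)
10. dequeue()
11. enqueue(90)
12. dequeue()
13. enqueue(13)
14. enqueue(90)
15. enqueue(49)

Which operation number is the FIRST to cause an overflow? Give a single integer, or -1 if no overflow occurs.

1. enqueue(38): size=1
2. enqueue(23): size=2
3. enqueue(90): size=3
4. enqueue(64): size=4
5. enqueue(62): size=5
6. enqueue(53): size=6
7. enqueue(24): size=6=cap → OVERFLOW (fail)
8. enqueue(35): size=6=cap → OVERFLOW (fail)
9. enqueue(98): size=6=cap → OVERFLOW (fail)
10. dequeue(): size=5
11. enqueue(90): size=6
12. dequeue(): size=5
13. enqueue(13): size=6
14. enqueue(90): size=6=cap → OVERFLOW (fail)
15. enqueue(49): size=6=cap → OVERFLOW (fail)

Answer: 7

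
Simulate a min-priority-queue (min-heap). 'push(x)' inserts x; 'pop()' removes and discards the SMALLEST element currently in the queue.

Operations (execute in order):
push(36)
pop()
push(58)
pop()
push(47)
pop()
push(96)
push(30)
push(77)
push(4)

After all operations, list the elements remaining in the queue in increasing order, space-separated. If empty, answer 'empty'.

Answer: 4 30 77 96

Derivation:
push(36): heap contents = [36]
pop() → 36: heap contents = []
push(58): heap contents = [58]
pop() → 58: heap contents = []
push(47): heap contents = [47]
pop() → 47: heap contents = []
push(96): heap contents = [96]
push(30): heap contents = [30, 96]
push(77): heap contents = [30, 77, 96]
push(4): heap contents = [4, 30, 77, 96]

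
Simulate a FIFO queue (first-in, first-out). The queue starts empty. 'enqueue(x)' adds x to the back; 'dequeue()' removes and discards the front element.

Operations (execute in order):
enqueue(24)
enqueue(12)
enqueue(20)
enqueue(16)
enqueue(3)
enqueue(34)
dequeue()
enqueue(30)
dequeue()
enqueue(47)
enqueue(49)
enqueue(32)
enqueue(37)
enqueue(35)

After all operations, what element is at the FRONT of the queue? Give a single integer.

enqueue(24): queue = [24]
enqueue(12): queue = [24, 12]
enqueue(20): queue = [24, 12, 20]
enqueue(16): queue = [24, 12, 20, 16]
enqueue(3): queue = [24, 12, 20, 16, 3]
enqueue(34): queue = [24, 12, 20, 16, 3, 34]
dequeue(): queue = [12, 20, 16, 3, 34]
enqueue(30): queue = [12, 20, 16, 3, 34, 30]
dequeue(): queue = [20, 16, 3, 34, 30]
enqueue(47): queue = [20, 16, 3, 34, 30, 47]
enqueue(49): queue = [20, 16, 3, 34, 30, 47, 49]
enqueue(32): queue = [20, 16, 3, 34, 30, 47, 49, 32]
enqueue(37): queue = [20, 16, 3, 34, 30, 47, 49, 32, 37]
enqueue(35): queue = [20, 16, 3, 34, 30, 47, 49, 32, 37, 35]

Answer: 20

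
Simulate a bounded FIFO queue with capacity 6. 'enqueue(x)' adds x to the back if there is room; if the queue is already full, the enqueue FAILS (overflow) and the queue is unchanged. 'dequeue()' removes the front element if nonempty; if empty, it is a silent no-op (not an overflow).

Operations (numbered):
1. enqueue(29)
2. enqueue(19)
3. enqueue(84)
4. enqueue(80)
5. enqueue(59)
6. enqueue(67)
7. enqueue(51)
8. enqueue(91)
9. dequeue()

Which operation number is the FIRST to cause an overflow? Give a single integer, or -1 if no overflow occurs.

Answer: 7

Derivation:
1. enqueue(29): size=1
2. enqueue(19): size=2
3. enqueue(84): size=3
4. enqueue(80): size=4
5. enqueue(59): size=5
6. enqueue(67): size=6
7. enqueue(51): size=6=cap → OVERFLOW (fail)
8. enqueue(91): size=6=cap → OVERFLOW (fail)
9. dequeue(): size=5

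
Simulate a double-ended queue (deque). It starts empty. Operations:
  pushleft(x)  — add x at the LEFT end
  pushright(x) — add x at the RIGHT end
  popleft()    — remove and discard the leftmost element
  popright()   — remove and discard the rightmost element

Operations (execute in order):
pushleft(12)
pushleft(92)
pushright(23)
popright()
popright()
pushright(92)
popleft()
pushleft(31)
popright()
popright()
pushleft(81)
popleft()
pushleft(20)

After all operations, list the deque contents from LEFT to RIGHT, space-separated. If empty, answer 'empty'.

pushleft(12): [12]
pushleft(92): [92, 12]
pushright(23): [92, 12, 23]
popright(): [92, 12]
popright(): [92]
pushright(92): [92, 92]
popleft(): [92]
pushleft(31): [31, 92]
popright(): [31]
popright(): []
pushleft(81): [81]
popleft(): []
pushleft(20): [20]

Answer: 20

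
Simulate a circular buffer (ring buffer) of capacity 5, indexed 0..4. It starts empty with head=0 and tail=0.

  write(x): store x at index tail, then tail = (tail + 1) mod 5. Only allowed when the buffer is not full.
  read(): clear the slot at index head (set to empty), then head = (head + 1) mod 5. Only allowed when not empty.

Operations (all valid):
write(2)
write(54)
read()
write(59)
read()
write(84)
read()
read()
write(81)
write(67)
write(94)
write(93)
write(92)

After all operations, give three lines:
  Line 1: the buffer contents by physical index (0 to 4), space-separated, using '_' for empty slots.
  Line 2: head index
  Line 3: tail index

write(2): buf=[2 _ _ _ _], head=0, tail=1, size=1
write(54): buf=[2 54 _ _ _], head=0, tail=2, size=2
read(): buf=[_ 54 _ _ _], head=1, tail=2, size=1
write(59): buf=[_ 54 59 _ _], head=1, tail=3, size=2
read(): buf=[_ _ 59 _ _], head=2, tail=3, size=1
write(84): buf=[_ _ 59 84 _], head=2, tail=4, size=2
read(): buf=[_ _ _ 84 _], head=3, tail=4, size=1
read(): buf=[_ _ _ _ _], head=4, tail=4, size=0
write(81): buf=[_ _ _ _ 81], head=4, tail=0, size=1
write(67): buf=[67 _ _ _ 81], head=4, tail=1, size=2
write(94): buf=[67 94 _ _ 81], head=4, tail=2, size=3
write(93): buf=[67 94 93 _ 81], head=4, tail=3, size=4
write(92): buf=[67 94 93 92 81], head=4, tail=4, size=5

Answer: 67 94 93 92 81
4
4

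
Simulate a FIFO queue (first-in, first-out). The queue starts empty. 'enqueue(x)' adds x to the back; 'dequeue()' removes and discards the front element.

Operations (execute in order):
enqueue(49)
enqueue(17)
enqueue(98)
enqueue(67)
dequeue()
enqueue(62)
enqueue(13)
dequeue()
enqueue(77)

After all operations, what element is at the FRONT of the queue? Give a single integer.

Answer: 98

Derivation:
enqueue(49): queue = [49]
enqueue(17): queue = [49, 17]
enqueue(98): queue = [49, 17, 98]
enqueue(67): queue = [49, 17, 98, 67]
dequeue(): queue = [17, 98, 67]
enqueue(62): queue = [17, 98, 67, 62]
enqueue(13): queue = [17, 98, 67, 62, 13]
dequeue(): queue = [98, 67, 62, 13]
enqueue(77): queue = [98, 67, 62, 13, 77]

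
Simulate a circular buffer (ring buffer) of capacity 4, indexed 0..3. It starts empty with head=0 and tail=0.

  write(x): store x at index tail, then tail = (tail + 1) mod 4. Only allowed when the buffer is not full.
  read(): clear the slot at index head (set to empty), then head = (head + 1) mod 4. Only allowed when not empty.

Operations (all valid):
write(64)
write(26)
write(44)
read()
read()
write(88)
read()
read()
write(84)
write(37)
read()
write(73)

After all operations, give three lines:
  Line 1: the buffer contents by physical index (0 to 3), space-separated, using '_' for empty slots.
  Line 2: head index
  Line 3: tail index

Answer: _ 37 73 _
1
3

Derivation:
write(64): buf=[64 _ _ _], head=0, tail=1, size=1
write(26): buf=[64 26 _ _], head=0, tail=2, size=2
write(44): buf=[64 26 44 _], head=0, tail=3, size=3
read(): buf=[_ 26 44 _], head=1, tail=3, size=2
read(): buf=[_ _ 44 _], head=2, tail=3, size=1
write(88): buf=[_ _ 44 88], head=2, tail=0, size=2
read(): buf=[_ _ _ 88], head=3, tail=0, size=1
read(): buf=[_ _ _ _], head=0, tail=0, size=0
write(84): buf=[84 _ _ _], head=0, tail=1, size=1
write(37): buf=[84 37 _ _], head=0, tail=2, size=2
read(): buf=[_ 37 _ _], head=1, tail=2, size=1
write(73): buf=[_ 37 73 _], head=1, tail=3, size=2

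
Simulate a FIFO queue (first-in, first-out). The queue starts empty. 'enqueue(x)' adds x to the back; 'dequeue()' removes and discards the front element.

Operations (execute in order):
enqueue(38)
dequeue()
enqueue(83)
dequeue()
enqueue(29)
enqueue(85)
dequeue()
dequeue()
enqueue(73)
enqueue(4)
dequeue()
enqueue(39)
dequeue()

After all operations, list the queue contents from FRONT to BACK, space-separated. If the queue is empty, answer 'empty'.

Answer: 39

Derivation:
enqueue(38): [38]
dequeue(): []
enqueue(83): [83]
dequeue(): []
enqueue(29): [29]
enqueue(85): [29, 85]
dequeue(): [85]
dequeue(): []
enqueue(73): [73]
enqueue(4): [73, 4]
dequeue(): [4]
enqueue(39): [4, 39]
dequeue(): [39]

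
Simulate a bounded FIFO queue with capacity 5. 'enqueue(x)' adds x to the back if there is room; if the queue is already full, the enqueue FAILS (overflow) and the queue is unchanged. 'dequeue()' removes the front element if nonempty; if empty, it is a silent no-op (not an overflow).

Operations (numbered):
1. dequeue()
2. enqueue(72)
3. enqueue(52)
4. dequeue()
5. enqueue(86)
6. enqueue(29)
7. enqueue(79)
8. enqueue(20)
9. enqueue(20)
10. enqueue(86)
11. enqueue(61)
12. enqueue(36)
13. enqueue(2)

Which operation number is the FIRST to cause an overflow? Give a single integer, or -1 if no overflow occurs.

1. dequeue(): empty, no-op, size=0
2. enqueue(72): size=1
3. enqueue(52): size=2
4. dequeue(): size=1
5. enqueue(86): size=2
6. enqueue(29): size=3
7. enqueue(79): size=4
8. enqueue(20): size=5
9. enqueue(20): size=5=cap → OVERFLOW (fail)
10. enqueue(86): size=5=cap → OVERFLOW (fail)
11. enqueue(61): size=5=cap → OVERFLOW (fail)
12. enqueue(36): size=5=cap → OVERFLOW (fail)
13. enqueue(2): size=5=cap → OVERFLOW (fail)

Answer: 9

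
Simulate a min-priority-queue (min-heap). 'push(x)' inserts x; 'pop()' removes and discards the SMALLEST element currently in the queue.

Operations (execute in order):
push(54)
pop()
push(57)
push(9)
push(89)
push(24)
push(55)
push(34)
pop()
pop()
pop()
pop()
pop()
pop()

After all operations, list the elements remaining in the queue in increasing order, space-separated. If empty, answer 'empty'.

push(54): heap contents = [54]
pop() → 54: heap contents = []
push(57): heap contents = [57]
push(9): heap contents = [9, 57]
push(89): heap contents = [9, 57, 89]
push(24): heap contents = [9, 24, 57, 89]
push(55): heap contents = [9, 24, 55, 57, 89]
push(34): heap contents = [9, 24, 34, 55, 57, 89]
pop() → 9: heap contents = [24, 34, 55, 57, 89]
pop() → 24: heap contents = [34, 55, 57, 89]
pop() → 34: heap contents = [55, 57, 89]
pop() → 55: heap contents = [57, 89]
pop() → 57: heap contents = [89]
pop() → 89: heap contents = []

Answer: empty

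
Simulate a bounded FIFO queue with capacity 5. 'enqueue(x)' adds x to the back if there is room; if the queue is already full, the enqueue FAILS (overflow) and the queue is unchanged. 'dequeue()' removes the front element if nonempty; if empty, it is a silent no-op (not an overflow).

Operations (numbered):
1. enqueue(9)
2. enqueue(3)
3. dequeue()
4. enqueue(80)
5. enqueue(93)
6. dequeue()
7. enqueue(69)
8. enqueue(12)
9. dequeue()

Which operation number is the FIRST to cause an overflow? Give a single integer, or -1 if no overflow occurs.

Answer: -1

Derivation:
1. enqueue(9): size=1
2. enqueue(3): size=2
3. dequeue(): size=1
4. enqueue(80): size=2
5. enqueue(93): size=3
6. dequeue(): size=2
7. enqueue(69): size=3
8. enqueue(12): size=4
9. dequeue(): size=3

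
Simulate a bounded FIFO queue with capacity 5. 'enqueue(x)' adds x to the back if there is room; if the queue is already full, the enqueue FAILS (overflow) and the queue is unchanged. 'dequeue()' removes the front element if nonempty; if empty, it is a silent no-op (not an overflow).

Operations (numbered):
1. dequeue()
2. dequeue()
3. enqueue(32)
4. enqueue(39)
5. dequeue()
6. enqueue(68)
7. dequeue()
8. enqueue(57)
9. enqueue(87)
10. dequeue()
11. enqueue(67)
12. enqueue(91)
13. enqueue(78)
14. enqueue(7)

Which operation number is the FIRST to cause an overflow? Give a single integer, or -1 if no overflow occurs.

Answer: 14

Derivation:
1. dequeue(): empty, no-op, size=0
2. dequeue(): empty, no-op, size=0
3. enqueue(32): size=1
4. enqueue(39): size=2
5. dequeue(): size=1
6. enqueue(68): size=2
7. dequeue(): size=1
8. enqueue(57): size=2
9. enqueue(87): size=3
10. dequeue(): size=2
11. enqueue(67): size=3
12. enqueue(91): size=4
13. enqueue(78): size=5
14. enqueue(7): size=5=cap → OVERFLOW (fail)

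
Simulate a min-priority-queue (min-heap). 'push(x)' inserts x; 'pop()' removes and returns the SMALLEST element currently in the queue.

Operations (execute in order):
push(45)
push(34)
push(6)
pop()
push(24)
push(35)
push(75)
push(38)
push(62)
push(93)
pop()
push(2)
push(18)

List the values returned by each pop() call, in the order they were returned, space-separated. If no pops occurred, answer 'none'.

push(45): heap contents = [45]
push(34): heap contents = [34, 45]
push(6): heap contents = [6, 34, 45]
pop() → 6: heap contents = [34, 45]
push(24): heap contents = [24, 34, 45]
push(35): heap contents = [24, 34, 35, 45]
push(75): heap contents = [24, 34, 35, 45, 75]
push(38): heap contents = [24, 34, 35, 38, 45, 75]
push(62): heap contents = [24, 34, 35, 38, 45, 62, 75]
push(93): heap contents = [24, 34, 35, 38, 45, 62, 75, 93]
pop() → 24: heap contents = [34, 35, 38, 45, 62, 75, 93]
push(2): heap contents = [2, 34, 35, 38, 45, 62, 75, 93]
push(18): heap contents = [2, 18, 34, 35, 38, 45, 62, 75, 93]

Answer: 6 24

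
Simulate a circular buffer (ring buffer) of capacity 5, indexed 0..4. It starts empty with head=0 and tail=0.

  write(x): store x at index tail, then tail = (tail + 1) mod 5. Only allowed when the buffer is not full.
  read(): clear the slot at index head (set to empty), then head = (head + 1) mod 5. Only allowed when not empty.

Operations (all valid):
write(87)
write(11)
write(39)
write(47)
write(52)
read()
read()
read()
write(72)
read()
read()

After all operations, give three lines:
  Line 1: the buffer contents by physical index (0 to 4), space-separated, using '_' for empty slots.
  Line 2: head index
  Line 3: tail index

Answer: 72 _ _ _ _
0
1

Derivation:
write(87): buf=[87 _ _ _ _], head=0, tail=1, size=1
write(11): buf=[87 11 _ _ _], head=0, tail=2, size=2
write(39): buf=[87 11 39 _ _], head=0, tail=3, size=3
write(47): buf=[87 11 39 47 _], head=0, tail=4, size=4
write(52): buf=[87 11 39 47 52], head=0, tail=0, size=5
read(): buf=[_ 11 39 47 52], head=1, tail=0, size=4
read(): buf=[_ _ 39 47 52], head=2, tail=0, size=3
read(): buf=[_ _ _ 47 52], head=3, tail=0, size=2
write(72): buf=[72 _ _ 47 52], head=3, tail=1, size=3
read(): buf=[72 _ _ _ 52], head=4, tail=1, size=2
read(): buf=[72 _ _ _ _], head=0, tail=1, size=1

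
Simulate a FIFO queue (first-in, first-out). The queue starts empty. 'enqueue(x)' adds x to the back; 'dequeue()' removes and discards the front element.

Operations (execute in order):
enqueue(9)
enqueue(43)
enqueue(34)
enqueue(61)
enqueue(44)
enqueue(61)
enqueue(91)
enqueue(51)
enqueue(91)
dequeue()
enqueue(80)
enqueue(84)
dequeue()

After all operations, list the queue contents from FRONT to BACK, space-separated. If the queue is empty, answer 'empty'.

Answer: 34 61 44 61 91 51 91 80 84

Derivation:
enqueue(9): [9]
enqueue(43): [9, 43]
enqueue(34): [9, 43, 34]
enqueue(61): [9, 43, 34, 61]
enqueue(44): [9, 43, 34, 61, 44]
enqueue(61): [9, 43, 34, 61, 44, 61]
enqueue(91): [9, 43, 34, 61, 44, 61, 91]
enqueue(51): [9, 43, 34, 61, 44, 61, 91, 51]
enqueue(91): [9, 43, 34, 61, 44, 61, 91, 51, 91]
dequeue(): [43, 34, 61, 44, 61, 91, 51, 91]
enqueue(80): [43, 34, 61, 44, 61, 91, 51, 91, 80]
enqueue(84): [43, 34, 61, 44, 61, 91, 51, 91, 80, 84]
dequeue(): [34, 61, 44, 61, 91, 51, 91, 80, 84]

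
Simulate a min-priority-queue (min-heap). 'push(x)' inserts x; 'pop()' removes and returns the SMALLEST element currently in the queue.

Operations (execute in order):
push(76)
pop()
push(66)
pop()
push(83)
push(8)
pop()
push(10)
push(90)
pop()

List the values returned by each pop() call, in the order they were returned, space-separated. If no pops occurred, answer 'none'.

Answer: 76 66 8 10

Derivation:
push(76): heap contents = [76]
pop() → 76: heap contents = []
push(66): heap contents = [66]
pop() → 66: heap contents = []
push(83): heap contents = [83]
push(8): heap contents = [8, 83]
pop() → 8: heap contents = [83]
push(10): heap contents = [10, 83]
push(90): heap contents = [10, 83, 90]
pop() → 10: heap contents = [83, 90]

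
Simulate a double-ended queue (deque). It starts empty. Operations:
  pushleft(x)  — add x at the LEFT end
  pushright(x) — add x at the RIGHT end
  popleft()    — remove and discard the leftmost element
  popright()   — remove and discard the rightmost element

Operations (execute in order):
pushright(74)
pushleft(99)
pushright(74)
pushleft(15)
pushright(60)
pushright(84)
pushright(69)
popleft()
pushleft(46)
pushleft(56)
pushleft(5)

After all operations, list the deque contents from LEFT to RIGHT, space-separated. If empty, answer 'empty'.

Answer: 5 56 46 99 74 74 60 84 69

Derivation:
pushright(74): [74]
pushleft(99): [99, 74]
pushright(74): [99, 74, 74]
pushleft(15): [15, 99, 74, 74]
pushright(60): [15, 99, 74, 74, 60]
pushright(84): [15, 99, 74, 74, 60, 84]
pushright(69): [15, 99, 74, 74, 60, 84, 69]
popleft(): [99, 74, 74, 60, 84, 69]
pushleft(46): [46, 99, 74, 74, 60, 84, 69]
pushleft(56): [56, 46, 99, 74, 74, 60, 84, 69]
pushleft(5): [5, 56, 46, 99, 74, 74, 60, 84, 69]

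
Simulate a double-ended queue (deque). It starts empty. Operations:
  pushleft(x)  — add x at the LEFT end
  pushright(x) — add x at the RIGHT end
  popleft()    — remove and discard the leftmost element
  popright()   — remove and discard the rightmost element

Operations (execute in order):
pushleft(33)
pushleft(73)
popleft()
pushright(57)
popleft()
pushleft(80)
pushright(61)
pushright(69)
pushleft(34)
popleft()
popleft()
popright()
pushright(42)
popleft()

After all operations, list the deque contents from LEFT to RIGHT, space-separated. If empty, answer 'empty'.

Answer: 61 42

Derivation:
pushleft(33): [33]
pushleft(73): [73, 33]
popleft(): [33]
pushright(57): [33, 57]
popleft(): [57]
pushleft(80): [80, 57]
pushright(61): [80, 57, 61]
pushright(69): [80, 57, 61, 69]
pushleft(34): [34, 80, 57, 61, 69]
popleft(): [80, 57, 61, 69]
popleft(): [57, 61, 69]
popright(): [57, 61]
pushright(42): [57, 61, 42]
popleft(): [61, 42]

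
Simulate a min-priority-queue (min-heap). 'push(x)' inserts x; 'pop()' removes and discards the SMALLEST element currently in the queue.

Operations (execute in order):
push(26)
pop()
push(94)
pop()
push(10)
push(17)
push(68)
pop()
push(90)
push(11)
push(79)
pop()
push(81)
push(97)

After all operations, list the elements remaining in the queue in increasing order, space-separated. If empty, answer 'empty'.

Answer: 17 68 79 81 90 97

Derivation:
push(26): heap contents = [26]
pop() → 26: heap contents = []
push(94): heap contents = [94]
pop() → 94: heap contents = []
push(10): heap contents = [10]
push(17): heap contents = [10, 17]
push(68): heap contents = [10, 17, 68]
pop() → 10: heap contents = [17, 68]
push(90): heap contents = [17, 68, 90]
push(11): heap contents = [11, 17, 68, 90]
push(79): heap contents = [11, 17, 68, 79, 90]
pop() → 11: heap contents = [17, 68, 79, 90]
push(81): heap contents = [17, 68, 79, 81, 90]
push(97): heap contents = [17, 68, 79, 81, 90, 97]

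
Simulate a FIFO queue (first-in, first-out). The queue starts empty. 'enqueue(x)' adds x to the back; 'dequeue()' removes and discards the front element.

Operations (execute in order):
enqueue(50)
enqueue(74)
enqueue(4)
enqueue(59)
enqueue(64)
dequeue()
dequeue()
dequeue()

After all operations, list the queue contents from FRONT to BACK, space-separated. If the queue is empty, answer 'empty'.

enqueue(50): [50]
enqueue(74): [50, 74]
enqueue(4): [50, 74, 4]
enqueue(59): [50, 74, 4, 59]
enqueue(64): [50, 74, 4, 59, 64]
dequeue(): [74, 4, 59, 64]
dequeue(): [4, 59, 64]
dequeue(): [59, 64]

Answer: 59 64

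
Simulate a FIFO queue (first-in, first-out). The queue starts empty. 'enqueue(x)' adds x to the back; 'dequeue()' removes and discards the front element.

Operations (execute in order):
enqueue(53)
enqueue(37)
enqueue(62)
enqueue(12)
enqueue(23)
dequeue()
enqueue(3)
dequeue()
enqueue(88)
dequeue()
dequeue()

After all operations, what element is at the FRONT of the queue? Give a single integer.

enqueue(53): queue = [53]
enqueue(37): queue = [53, 37]
enqueue(62): queue = [53, 37, 62]
enqueue(12): queue = [53, 37, 62, 12]
enqueue(23): queue = [53, 37, 62, 12, 23]
dequeue(): queue = [37, 62, 12, 23]
enqueue(3): queue = [37, 62, 12, 23, 3]
dequeue(): queue = [62, 12, 23, 3]
enqueue(88): queue = [62, 12, 23, 3, 88]
dequeue(): queue = [12, 23, 3, 88]
dequeue(): queue = [23, 3, 88]

Answer: 23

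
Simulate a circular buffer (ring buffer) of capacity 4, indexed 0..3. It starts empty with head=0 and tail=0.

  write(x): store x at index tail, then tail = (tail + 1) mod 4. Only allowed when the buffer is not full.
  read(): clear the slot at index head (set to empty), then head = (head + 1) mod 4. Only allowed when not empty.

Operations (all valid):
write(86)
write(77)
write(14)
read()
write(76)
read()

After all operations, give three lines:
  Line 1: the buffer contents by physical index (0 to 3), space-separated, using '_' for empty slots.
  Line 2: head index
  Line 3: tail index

write(86): buf=[86 _ _ _], head=0, tail=1, size=1
write(77): buf=[86 77 _ _], head=0, tail=2, size=2
write(14): buf=[86 77 14 _], head=0, tail=3, size=3
read(): buf=[_ 77 14 _], head=1, tail=3, size=2
write(76): buf=[_ 77 14 76], head=1, tail=0, size=3
read(): buf=[_ _ 14 76], head=2, tail=0, size=2

Answer: _ _ 14 76
2
0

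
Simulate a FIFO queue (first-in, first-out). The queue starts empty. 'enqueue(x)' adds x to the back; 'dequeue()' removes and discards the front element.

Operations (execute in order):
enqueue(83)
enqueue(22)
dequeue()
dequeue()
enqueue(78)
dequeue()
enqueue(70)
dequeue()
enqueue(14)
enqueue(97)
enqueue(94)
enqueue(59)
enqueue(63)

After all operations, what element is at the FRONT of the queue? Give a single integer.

Answer: 14

Derivation:
enqueue(83): queue = [83]
enqueue(22): queue = [83, 22]
dequeue(): queue = [22]
dequeue(): queue = []
enqueue(78): queue = [78]
dequeue(): queue = []
enqueue(70): queue = [70]
dequeue(): queue = []
enqueue(14): queue = [14]
enqueue(97): queue = [14, 97]
enqueue(94): queue = [14, 97, 94]
enqueue(59): queue = [14, 97, 94, 59]
enqueue(63): queue = [14, 97, 94, 59, 63]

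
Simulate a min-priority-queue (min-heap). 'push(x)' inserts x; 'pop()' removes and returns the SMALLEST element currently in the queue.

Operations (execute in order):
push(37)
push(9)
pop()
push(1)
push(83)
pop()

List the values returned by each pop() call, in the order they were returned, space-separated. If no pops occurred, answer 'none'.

push(37): heap contents = [37]
push(9): heap contents = [9, 37]
pop() → 9: heap contents = [37]
push(1): heap contents = [1, 37]
push(83): heap contents = [1, 37, 83]
pop() → 1: heap contents = [37, 83]

Answer: 9 1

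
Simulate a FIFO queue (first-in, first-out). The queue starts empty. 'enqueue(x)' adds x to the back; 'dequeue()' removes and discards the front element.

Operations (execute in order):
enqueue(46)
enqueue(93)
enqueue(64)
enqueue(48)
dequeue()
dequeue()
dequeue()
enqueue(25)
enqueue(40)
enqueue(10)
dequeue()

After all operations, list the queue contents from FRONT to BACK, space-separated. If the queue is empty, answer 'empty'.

enqueue(46): [46]
enqueue(93): [46, 93]
enqueue(64): [46, 93, 64]
enqueue(48): [46, 93, 64, 48]
dequeue(): [93, 64, 48]
dequeue(): [64, 48]
dequeue(): [48]
enqueue(25): [48, 25]
enqueue(40): [48, 25, 40]
enqueue(10): [48, 25, 40, 10]
dequeue(): [25, 40, 10]

Answer: 25 40 10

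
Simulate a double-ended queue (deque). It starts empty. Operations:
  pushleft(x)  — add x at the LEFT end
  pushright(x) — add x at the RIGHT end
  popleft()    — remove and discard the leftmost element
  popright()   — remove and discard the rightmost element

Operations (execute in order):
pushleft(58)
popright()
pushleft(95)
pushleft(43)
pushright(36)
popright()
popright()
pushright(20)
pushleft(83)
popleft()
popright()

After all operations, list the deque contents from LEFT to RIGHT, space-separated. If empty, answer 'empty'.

Answer: 43

Derivation:
pushleft(58): [58]
popright(): []
pushleft(95): [95]
pushleft(43): [43, 95]
pushright(36): [43, 95, 36]
popright(): [43, 95]
popright(): [43]
pushright(20): [43, 20]
pushleft(83): [83, 43, 20]
popleft(): [43, 20]
popright(): [43]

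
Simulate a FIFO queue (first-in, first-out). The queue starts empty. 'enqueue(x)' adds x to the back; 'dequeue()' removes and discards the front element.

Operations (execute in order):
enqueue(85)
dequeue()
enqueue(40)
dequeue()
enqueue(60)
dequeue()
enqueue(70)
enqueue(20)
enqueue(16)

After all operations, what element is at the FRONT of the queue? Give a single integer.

enqueue(85): queue = [85]
dequeue(): queue = []
enqueue(40): queue = [40]
dequeue(): queue = []
enqueue(60): queue = [60]
dequeue(): queue = []
enqueue(70): queue = [70]
enqueue(20): queue = [70, 20]
enqueue(16): queue = [70, 20, 16]

Answer: 70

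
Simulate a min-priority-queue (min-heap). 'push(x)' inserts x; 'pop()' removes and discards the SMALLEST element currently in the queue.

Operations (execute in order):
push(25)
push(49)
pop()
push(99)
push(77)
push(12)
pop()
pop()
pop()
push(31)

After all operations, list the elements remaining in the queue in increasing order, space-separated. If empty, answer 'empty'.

push(25): heap contents = [25]
push(49): heap contents = [25, 49]
pop() → 25: heap contents = [49]
push(99): heap contents = [49, 99]
push(77): heap contents = [49, 77, 99]
push(12): heap contents = [12, 49, 77, 99]
pop() → 12: heap contents = [49, 77, 99]
pop() → 49: heap contents = [77, 99]
pop() → 77: heap contents = [99]
push(31): heap contents = [31, 99]

Answer: 31 99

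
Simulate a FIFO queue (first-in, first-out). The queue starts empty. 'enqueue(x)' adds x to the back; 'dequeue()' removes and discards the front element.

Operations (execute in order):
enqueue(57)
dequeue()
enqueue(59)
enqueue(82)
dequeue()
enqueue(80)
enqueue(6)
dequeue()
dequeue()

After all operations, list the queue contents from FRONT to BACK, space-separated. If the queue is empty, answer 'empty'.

Answer: 6

Derivation:
enqueue(57): [57]
dequeue(): []
enqueue(59): [59]
enqueue(82): [59, 82]
dequeue(): [82]
enqueue(80): [82, 80]
enqueue(6): [82, 80, 6]
dequeue(): [80, 6]
dequeue(): [6]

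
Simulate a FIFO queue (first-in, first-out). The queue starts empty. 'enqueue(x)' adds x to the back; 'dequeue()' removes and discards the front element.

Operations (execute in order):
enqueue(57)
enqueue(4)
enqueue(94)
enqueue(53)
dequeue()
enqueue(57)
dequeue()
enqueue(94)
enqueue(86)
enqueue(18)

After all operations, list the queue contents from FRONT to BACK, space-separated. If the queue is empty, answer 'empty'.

Answer: 94 53 57 94 86 18

Derivation:
enqueue(57): [57]
enqueue(4): [57, 4]
enqueue(94): [57, 4, 94]
enqueue(53): [57, 4, 94, 53]
dequeue(): [4, 94, 53]
enqueue(57): [4, 94, 53, 57]
dequeue(): [94, 53, 57]
enqueue(94): [94, 53, 57, 94]
enqueue(86): [94, 53, 57, 94, 86]
enqueue(18): [94, 53, 57, 94, 86, 18]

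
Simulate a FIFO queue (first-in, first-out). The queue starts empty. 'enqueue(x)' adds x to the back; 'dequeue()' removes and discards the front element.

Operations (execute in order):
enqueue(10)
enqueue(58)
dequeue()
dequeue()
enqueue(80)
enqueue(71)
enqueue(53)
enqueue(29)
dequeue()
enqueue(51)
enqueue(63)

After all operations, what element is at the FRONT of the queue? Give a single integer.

Answer: 71

Derivation:
enqueue(10): queue = [10]
enqueue(58): queue = [10, 58]
dequeue(): queue = [58]
dequeue(): queue = []
enqueue(80): queue = [80]
enqueue(71): queue = [80, 71]
enqueue(53): queue = [80, 71, 53]
enqueue(29): queue = [80, 71, 53, 29]
dequeue(): queue = [71, 53, 29]
enqueue(51): queue = [71, 53, 29, 51]
enqueue(63): queue = [71, 53, 29, 51, 63]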